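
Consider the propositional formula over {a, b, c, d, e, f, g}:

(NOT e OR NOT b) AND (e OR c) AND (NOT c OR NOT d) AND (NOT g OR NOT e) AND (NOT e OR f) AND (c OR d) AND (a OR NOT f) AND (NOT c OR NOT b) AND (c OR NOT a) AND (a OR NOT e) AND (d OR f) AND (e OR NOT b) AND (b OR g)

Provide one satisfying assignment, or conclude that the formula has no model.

Case e = false:
From the singleton clause (c), c = true.
From the singleton clause (NOT d), d = false.
From the singleton clause (NOT b), b = false.
From the singleton clause (f), f = true.
From the singleton clause (a), a = true.
From the singleton clause (g), g = true.
All clauses are satisfied.

a ↦ true,  b ↦ false,  c ↦ true,  d ↦ false,  e ↦ false,  f ↦ true,  g ↦ true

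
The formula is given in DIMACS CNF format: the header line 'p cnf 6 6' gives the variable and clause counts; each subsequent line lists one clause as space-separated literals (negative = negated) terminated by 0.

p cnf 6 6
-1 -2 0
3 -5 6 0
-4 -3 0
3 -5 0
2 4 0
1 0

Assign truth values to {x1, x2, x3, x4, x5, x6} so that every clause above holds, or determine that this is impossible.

x1=True; x2=False; x3=False; x4=True; x5=False; x6=True

From the singleton clause (x1), x1 = True.
From the singleton clause (¬x2), x2 = False.
From the singleton clause (x4), x4 = True.
From the singleton clause (¬x3), x3 = False.
From the singleton clause (¬x5), x5 = False.
No clause remains; x6 is free.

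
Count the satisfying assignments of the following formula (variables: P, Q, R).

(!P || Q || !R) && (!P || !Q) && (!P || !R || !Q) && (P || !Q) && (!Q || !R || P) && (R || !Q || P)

There are 2^3 = 8 truth assignments over (P, Q, R).
Split on P. With P = true, the clauses containing P are satisfied and !P drops from the rest; 1 of the 2^2 = 4 assignments to the other variables satisfy what remains.
With P = false, by the same count on the reduced clause set, 2 assignments work.
Total: 1 + 2 = 3.

3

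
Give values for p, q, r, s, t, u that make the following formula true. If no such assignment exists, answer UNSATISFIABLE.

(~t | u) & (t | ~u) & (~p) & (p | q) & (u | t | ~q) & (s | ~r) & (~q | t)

The clause (~p) is unit, so p = 0.
The clause (q) is unit, so q = 1.
The clause (t) is unit, so t = 1.
The clause (u) is unit, so u = 1.
Suppose s = 1.
All clauses hold; r can take either value.

p ↦ 0, q ↦ 1, r ↦ 1, s ↦ 1, t ↦ 1, u ↦ 1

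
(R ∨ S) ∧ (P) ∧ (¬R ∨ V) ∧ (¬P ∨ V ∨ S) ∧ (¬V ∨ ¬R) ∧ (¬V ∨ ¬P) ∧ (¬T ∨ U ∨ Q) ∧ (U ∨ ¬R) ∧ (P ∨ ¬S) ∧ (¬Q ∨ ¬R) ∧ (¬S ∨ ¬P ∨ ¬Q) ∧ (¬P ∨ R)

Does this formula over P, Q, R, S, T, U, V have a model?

Unsatisfiable

(P) alone gives P = True.
(¬V) alone gives V = False.
(¬R) alone gives R = False.
Now (R) is unsatisfied and unit — conflict.
No assignment satisfies every clause.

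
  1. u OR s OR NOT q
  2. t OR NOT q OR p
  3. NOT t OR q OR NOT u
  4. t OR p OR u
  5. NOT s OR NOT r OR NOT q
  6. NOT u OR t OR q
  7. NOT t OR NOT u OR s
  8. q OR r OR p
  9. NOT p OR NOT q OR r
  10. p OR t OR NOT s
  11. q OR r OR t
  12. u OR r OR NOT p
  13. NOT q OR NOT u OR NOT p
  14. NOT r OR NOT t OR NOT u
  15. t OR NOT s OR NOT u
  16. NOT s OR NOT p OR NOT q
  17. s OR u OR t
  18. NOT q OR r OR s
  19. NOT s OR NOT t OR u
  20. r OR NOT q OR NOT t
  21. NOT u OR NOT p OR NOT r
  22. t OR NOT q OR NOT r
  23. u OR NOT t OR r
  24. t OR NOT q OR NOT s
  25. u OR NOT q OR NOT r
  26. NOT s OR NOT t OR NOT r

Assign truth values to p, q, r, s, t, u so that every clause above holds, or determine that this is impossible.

Branch on u: set u = false.
Branch on s: set s = false.
The clause (NOT q) is unit, so q = false.
The clause (t) is unit, so t = true.
The clause (r) is unit, so r = true.
All clauses hold; p can take either value.

p: false; q: false; r: true; s: false; t: true; u: false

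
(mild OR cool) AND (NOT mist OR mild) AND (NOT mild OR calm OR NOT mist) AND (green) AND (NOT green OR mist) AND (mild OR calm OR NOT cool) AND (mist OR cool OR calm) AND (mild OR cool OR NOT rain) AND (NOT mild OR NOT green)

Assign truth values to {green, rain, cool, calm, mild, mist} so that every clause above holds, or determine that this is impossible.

UNSATISFIABLE

From the singleton clause (green), green = true.
From the singleton clause (mist), mist = true.
From the singleton clause (mild), mild = true.
But (NOT mild) is also a unit clause — contradiction.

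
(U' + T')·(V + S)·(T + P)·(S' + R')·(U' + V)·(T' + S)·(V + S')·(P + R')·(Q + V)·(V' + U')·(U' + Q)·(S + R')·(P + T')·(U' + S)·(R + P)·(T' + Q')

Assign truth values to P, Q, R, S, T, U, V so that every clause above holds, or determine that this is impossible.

Branch on U: set U = 0.
Branch on V: set V = 1.
Branch on T: set T = 0.
From the singleton clause (P), P = 1.
Branch on S: set S = 0.
From the singleton clause (R'), R = 0.
No clause remains; Q is free.

P: 1,  Q: 0,  R: 0,  S: 0,  T: 0,  U: 0,  V: 1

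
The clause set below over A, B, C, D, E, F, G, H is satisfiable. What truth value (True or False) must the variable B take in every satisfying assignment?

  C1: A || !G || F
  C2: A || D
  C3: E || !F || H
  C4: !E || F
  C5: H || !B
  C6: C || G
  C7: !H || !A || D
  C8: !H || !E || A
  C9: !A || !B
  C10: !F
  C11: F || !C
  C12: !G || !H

Suppose B = true.
(H) alone gives H = true.
(!A) alone gives A = false.
(D) alone gives D = true.
(!E) alone gives E = false.
(!F) alone gives F = false.
(!G) alone gives G = false.
(C) alone gives C = true.
That conflicts with the unit clause (!C).
So every satisfying assignment has B = False.

False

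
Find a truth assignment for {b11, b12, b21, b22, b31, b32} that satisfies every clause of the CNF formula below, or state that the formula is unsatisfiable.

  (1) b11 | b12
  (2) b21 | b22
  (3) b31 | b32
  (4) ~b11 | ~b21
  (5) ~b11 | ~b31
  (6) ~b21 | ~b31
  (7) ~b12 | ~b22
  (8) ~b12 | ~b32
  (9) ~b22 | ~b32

UNSATISFIABLE

Try b11 = 1.
(~b21) alone gives b21 = 0.
(b22) alone gives b22 = 1.
(~b31) alone gives b31 = 0.
(b32) alone gives b32 = 1.
That conflicts with the unit clause (~b32).
So b11 must be the other value — set b11 = 0.
(b12) alone gives b12 = 1.
(~b22) alone gives b22 = 0.
(b21) alone gives b21 = 1.
(~b31) alone gives b31 = 0.
(b32) alone gives b32 = 1.
That conflicts with the unit clause (~b32).
Both values of b11 lead to a conflict.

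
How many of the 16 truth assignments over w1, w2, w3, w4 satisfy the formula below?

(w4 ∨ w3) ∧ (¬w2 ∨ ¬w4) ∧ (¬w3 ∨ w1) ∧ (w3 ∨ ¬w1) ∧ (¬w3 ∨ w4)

2

There are 2^4 = 16 truth assignments over (w1, w2, w3, w4).
Split on w1. With w1 = True, the clauses containing w1 are satisfied and ¬w1 drops from the rest; 1 of the 2^3 = 8 assignments to the other variables satisfy what remains.
With w1 = False, by the same count on the reduced clause set, 1 assignment works.
Total: 1 + 1 = 2.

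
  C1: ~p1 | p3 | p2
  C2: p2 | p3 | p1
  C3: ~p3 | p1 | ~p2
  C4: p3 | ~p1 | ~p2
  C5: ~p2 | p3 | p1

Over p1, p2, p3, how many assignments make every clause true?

3

There are 2^3 = 8 truth assignments over (p1, p2, p3).
Check each against the 5 clauses (columns in the order p1, p2, p3):
  F F F  ✗ fails (p2 | p3 | p1)
  F F T  ✓ satisfies all
  F T F  ✗ fails (~p2 | p3 | p1)
  F T T  ✗ fails (~p3 | p1 | ~p2)
  T F F  ✗ fails (~p1 | p3 | p2)
  T F T  ✓ satisfies all
  T T F  ✗ fails (p3 | ~p1 | ~p2)
  T T T  ✓ satisfies all
3 of the 8 rows are models.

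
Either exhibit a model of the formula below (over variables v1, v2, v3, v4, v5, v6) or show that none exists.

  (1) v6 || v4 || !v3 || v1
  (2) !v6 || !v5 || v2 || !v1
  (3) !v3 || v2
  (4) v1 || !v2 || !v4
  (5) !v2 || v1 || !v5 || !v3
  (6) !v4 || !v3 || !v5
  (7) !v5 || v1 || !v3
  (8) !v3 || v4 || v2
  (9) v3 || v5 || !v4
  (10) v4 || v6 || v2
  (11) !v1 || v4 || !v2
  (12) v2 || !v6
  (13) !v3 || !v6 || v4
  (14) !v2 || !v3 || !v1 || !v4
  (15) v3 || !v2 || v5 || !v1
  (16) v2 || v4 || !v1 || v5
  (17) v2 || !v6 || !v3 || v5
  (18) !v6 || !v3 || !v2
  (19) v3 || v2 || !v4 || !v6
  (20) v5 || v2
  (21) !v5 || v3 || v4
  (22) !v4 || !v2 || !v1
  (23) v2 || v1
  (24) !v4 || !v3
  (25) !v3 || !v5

v1=false; v2=true; v3=false; v4=false; v5=false; v6=true

Try v3 = false.
Try v5 = false.
The clause (!v4) is unit, so v4 = false.
The clause (v2) is unit, so v2 = true.
The clause (!v1) is unit, so v1 = false.
No clause remains; v6 is free.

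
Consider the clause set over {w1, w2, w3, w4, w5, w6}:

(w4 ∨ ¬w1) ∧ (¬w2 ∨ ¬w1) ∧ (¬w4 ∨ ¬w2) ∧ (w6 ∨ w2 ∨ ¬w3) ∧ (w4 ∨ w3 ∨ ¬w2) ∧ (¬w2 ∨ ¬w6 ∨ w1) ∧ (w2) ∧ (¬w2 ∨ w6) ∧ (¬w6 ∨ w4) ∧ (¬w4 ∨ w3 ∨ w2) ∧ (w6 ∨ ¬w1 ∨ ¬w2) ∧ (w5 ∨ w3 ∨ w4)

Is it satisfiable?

No

The clause (w2) is unit, so w2 = True.
The clause (¬w1) is unit, so w1 = False.
The clause (¬w4) is unit, so w4 = False.
The clause (w3) is unit, so w3 = True.
The clause (¬w6) is unit, so w6 = False.
But (w6) is also a unit clause — contradiction.
No assignment satisfies every clause.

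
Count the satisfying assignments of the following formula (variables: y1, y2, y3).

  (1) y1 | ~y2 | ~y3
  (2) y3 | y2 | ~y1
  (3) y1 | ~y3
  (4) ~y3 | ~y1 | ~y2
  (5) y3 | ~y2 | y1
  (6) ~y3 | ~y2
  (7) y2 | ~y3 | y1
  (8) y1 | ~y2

There are 2^3 = 8 truth assignments over (y1, y2, y3).
Split on y1. With y1 = 1, the clauses containing y1 are satisfied and ~y1 drops from the rest; 2 of the 2^2 = 4 assignments to the other variables satisfy what remains.
With y1 = 0, by the same count on the reduced clause set, 1 assignment works.
Total: 2 + 1 = 3.

3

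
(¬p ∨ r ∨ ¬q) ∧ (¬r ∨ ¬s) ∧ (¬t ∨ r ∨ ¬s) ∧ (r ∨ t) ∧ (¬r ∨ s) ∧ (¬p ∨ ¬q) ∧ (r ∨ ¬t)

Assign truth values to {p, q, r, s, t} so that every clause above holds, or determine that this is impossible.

Branch on r: set r = False.
(t) alone gives t = True.
But (¬t) is also a unit clause — contradiction.
Backtrack on r: now try r = True.
(¬s) alone gives s = False.
But (s) is also a unit clause — contradiction.
Both values of r lead to a conflict.

UNSATISFIABLE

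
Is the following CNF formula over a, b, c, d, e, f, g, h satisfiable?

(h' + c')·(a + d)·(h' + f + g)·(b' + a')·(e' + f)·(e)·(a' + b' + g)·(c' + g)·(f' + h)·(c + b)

Yes, satisfiable

(e) alone gives e = 1.
(f) alone gives f = 1.
(h) alone gives h = 1.
(c') alone gives c = 0.
(b) alone gives b = 1.
(a') alone gives a = 0.
(d) alone gives d = 1.
No clause remains; g is free.
A satisfying assignment: a: 0, b: 1, c: 0, d: 1, e: 1, f: 1, g: 1, h: 1.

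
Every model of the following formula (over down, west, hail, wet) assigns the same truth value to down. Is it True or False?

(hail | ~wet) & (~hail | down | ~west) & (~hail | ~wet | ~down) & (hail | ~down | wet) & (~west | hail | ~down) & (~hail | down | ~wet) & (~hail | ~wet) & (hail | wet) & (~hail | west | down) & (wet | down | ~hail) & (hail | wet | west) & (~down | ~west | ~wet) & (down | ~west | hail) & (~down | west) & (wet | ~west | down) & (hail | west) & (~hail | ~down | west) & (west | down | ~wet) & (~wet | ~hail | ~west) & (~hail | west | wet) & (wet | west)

Suppose down = 0.
Try hail = 1.
The clause (~west) is unit, so west = 0.
Now (west) is unsatisfied and unit — conflict.
Backtrack on hail: now try hail = 0.
The clause (~wet) is unit, so wet = 0.
Now (wet) is unsatisfied and unit — conflict.
Both values of hail lead to a conflict.
So every satisfying assignment has down = True.

True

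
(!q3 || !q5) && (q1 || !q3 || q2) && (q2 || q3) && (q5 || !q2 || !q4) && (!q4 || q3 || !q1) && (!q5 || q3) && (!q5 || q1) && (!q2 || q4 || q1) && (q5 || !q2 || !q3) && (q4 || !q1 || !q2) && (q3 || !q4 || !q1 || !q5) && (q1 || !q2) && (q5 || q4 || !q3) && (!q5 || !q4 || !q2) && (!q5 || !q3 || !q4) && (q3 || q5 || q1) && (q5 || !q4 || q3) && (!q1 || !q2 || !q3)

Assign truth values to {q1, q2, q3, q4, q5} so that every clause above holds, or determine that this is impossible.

Suppose q3 = true.
Unit clause (!q5) forces q5 = false.
Unit clause (!q2) forces q2 = false.
Unit clause (q1) forces q1 = true.
Unit clause (q4) forces q4 = true.
All clauses are satisfied.

q1: true,  q2: false,  q3: true,  q4: true,  q5: false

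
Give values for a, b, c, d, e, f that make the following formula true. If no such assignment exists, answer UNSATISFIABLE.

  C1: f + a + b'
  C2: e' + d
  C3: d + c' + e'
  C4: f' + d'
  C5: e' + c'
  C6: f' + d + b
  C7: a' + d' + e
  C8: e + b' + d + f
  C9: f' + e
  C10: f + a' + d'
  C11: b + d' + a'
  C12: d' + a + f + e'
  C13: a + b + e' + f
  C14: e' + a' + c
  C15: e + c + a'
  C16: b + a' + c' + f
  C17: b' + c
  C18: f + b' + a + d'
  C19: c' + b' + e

a=0, b=0, c=0, d=0, e=0, f=0

Suppose e = 0.
The clause (f') is unit, so f = 0.
Suppose a = 0.
The clause (b') is unit, so b = 0.
All clauses hold; c, d can take either value.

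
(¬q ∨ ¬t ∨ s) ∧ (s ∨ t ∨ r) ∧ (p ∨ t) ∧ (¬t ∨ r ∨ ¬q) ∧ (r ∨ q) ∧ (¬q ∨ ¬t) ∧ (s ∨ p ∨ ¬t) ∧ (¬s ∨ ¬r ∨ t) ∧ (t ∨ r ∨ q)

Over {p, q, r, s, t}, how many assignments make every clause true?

There are 2^5 = 32 truth assignments over (p, q, r, s, t).
Split on s. With s = True, the clauses containing s are satisfied and ¬s drops from the rest; 3 of the 2^4 = 16 assignments to the other variables satisfy what remains.
With s = False, by the same count on the reduced clause set, 3 assignments work.
Total: 3 + 3 = 6.

6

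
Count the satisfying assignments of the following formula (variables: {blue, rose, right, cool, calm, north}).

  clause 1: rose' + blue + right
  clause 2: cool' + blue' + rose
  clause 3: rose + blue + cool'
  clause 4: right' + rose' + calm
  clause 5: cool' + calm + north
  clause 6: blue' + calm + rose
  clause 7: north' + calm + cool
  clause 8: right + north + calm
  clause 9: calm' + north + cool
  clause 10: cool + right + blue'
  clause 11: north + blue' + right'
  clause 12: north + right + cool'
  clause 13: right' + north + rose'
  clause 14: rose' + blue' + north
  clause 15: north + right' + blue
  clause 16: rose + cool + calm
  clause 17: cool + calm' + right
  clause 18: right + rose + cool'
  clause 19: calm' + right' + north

There are 2^6 = 64 truth assignments over (blue, rose, right, cool, calm, north).
Split on right. With right = 1, the clauses containing right are satisfied and right' drops from the rest; 6 of the 2^5 = 32 assignments to the other variables satisfy what remains.
With right = 0, by the same count on the reduced clause set, 2 assignments work.
Total: 6 + 2 = 8.

8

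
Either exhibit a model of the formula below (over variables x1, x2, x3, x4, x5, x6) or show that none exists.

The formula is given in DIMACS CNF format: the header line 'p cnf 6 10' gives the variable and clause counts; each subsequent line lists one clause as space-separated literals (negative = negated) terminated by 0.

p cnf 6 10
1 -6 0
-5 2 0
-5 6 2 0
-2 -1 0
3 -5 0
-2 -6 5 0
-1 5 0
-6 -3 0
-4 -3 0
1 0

UNSATISFIABLE

The clause (x1) is unit, so x1 = True.
The clause (¬x2) is unit, so x2 = False.
The clause (¬x5) is unit, so x5 = False.
That conflicts with the unit clause (x5).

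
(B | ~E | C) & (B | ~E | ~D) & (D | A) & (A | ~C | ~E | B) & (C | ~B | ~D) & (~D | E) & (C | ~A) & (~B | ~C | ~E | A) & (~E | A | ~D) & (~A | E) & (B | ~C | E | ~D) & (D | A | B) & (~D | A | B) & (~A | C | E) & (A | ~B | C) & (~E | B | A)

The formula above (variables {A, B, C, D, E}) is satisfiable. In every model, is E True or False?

True

Suppose E = 0.
(~D) alone gives D = 0.
(A) alone gives A = 1.
Now (~A) is unsatisfied and unit — conflict.
So every satisfying assignment has E = True.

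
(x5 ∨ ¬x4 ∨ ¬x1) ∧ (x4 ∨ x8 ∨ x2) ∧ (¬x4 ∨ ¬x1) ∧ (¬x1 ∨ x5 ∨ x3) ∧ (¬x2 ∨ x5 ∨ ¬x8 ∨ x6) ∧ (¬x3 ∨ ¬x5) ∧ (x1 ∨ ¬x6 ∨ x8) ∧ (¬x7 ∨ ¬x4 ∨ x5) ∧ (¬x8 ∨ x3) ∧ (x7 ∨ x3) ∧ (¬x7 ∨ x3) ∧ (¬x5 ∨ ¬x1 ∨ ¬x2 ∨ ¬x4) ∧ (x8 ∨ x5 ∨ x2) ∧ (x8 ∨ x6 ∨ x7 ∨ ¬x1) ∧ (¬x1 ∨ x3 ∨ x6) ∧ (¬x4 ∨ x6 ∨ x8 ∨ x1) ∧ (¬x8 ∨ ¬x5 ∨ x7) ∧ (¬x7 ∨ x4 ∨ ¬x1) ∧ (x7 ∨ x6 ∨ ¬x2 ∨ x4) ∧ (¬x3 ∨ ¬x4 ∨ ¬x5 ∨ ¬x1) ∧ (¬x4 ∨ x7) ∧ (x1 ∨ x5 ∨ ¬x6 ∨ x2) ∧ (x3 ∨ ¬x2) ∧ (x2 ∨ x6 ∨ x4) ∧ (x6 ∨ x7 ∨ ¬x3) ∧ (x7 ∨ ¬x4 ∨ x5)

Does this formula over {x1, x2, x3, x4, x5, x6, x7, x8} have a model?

Suppose x4 = False.
Suppose x8 = True.
(x3) alone gives x3 = True.
(¬x5) alone gives x5 = False.
Suppose x2 = False.
(x6) alone gives x6 = True.
(x1) alone gives x1 = True.
(¬x7) alone gives x7 = False.
Every clause now holds.
A satisfying assignment: x1: True,  x2: False,  x3: True,  x4: False,  x5: False,  x6: True,  x7: False,  x8: True.

Yes, satisfiable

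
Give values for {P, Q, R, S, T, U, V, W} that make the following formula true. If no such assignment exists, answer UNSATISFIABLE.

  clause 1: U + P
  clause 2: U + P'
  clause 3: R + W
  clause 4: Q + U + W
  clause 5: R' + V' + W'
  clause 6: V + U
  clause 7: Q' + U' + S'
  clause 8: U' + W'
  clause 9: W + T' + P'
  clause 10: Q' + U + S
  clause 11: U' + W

Suppose U = 1.
Unit clause (W') forces W = 0.
That conflicts with the unit clause (W).
Backtrack on U: now try U = 0.
Unit clause (P) forces P = 1.
That conflicts with the unit clause (P').
Either choice for U ends in contradiction.

UNSATISFIABLE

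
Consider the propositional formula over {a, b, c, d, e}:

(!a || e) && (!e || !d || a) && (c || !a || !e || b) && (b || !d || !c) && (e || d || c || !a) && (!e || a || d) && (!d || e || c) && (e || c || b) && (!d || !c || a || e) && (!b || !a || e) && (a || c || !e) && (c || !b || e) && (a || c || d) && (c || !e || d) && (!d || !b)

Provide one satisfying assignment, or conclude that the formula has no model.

a=false,  b=false,  c=true,  d=false,  e=false

Suppose a = false.
Suppose e = false.
Suppose d = false.
(c) alone gives c = true.
No clause remains; b is free.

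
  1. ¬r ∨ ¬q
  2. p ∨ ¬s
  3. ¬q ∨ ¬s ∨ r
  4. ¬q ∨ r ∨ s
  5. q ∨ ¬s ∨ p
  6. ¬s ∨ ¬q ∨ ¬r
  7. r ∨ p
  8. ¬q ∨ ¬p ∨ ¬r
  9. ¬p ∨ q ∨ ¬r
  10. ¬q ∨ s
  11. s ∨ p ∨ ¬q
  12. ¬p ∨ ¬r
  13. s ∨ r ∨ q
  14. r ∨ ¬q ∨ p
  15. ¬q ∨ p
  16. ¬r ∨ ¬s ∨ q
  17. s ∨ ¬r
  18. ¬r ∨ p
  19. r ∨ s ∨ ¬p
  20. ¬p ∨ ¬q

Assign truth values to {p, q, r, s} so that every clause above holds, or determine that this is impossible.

p=True; q=False; r=False; s=True

Branch on r: set r = False.
The clause (p) is unit, so p = True.
The clause (s) is unit, so s = True.
The clause (¬q) is unit, so q = False.
This assignment satisfies each clause.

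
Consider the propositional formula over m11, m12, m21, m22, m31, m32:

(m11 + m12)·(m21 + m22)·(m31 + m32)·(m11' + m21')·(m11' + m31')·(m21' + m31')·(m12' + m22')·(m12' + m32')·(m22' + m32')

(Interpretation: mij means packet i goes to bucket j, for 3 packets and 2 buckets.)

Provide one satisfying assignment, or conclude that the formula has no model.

Try m11 = 1.
(m21') alone gives m21 = 0.
(m22) alone gives m22 = 1.
(m31') alone gives m31 = 0.
(m32) alone gives m32 = 1.
That conflicts with the unit clause (m32').
Backtrack on m11: now try m11 = 0.
(m12) alone gives m12 = 1.
(m22') alone gives m22 = 0.
(m21) alone gives m21 = 1.
(m31') alone gives m31 = 0.
(m32) alone gives m32 = 1.
That conflicts with the unit clause (m32').
Both values of m11 lead to a conflict.

UNSATISFIABLE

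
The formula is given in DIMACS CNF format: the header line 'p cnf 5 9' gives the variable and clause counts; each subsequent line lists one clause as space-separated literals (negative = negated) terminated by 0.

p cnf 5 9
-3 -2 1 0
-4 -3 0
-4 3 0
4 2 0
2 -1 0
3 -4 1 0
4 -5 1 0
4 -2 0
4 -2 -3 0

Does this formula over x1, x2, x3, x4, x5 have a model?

No, unsatisfiable

Try x4 = False.
Unit clause (x2) forces x2 = True.
But (¬x2) is also a unit clause — contradiction.
Undo x4 and try x4 = True.
Unit clause (¬x3) forces x3 = False.
But (x3) is also a unit clause — contradiction.
Either choice for x4 ends in contradiction.
No assignment satisfies every clause.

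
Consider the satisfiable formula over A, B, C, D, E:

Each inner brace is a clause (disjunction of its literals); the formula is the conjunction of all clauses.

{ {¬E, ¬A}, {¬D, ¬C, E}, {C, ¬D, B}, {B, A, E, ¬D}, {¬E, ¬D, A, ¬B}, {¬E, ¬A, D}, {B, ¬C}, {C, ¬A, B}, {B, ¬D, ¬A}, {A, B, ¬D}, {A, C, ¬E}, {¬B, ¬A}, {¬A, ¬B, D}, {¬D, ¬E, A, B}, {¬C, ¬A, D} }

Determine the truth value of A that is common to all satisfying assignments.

Suppose A = True.
Unit clause (¬E) forces E = False.
Unit clause (¬B) forces B = False.
Unit clause (¬C) forces C = False.
But (C) is also a unit clause — contradiction.
So every satisfying assignment has A = False.

False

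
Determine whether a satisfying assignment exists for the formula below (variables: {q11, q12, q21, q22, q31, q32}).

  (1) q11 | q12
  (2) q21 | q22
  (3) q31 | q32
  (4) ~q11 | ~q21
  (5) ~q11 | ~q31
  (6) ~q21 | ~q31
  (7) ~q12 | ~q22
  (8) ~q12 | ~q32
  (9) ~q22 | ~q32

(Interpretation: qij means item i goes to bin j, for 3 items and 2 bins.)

Unsatisfiable

Suppose q11 = 1.
(~q21) alone gives q21 = 0.
(q22) alone gives q22 = 1.
(~q31) alone gives q31 = 0.
(q32) alone gives q32 = 1.
Now (~q32) is unsatisfied and unit — conflict.
Backtrack on q11: now try q11 = 0.
(q12) alone gives q12 = 1.
(~q22) alone gives q22 = 0.
(q21) alone gives q21 = 1.
(~q31) alone gives q31 = 0.
(q32) alone gives q32 = 1.
Now (~q32) is unsatisfied and unit — conflict.
Neither q11 = 1 nor q11 = 0 works.
No assignment satisfies every clause.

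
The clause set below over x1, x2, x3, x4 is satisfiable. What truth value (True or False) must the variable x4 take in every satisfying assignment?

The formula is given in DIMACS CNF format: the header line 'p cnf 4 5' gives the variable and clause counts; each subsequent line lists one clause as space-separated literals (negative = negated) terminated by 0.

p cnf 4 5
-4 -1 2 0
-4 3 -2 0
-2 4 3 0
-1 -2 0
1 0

False

Suppose x4 = True.
From the singleton clause (x1), x1 = True.
From the singleton clause (x2), x2 = True.
That conflicts with the unit clause (¬x2).
So every satisfying assignment has x4 = False.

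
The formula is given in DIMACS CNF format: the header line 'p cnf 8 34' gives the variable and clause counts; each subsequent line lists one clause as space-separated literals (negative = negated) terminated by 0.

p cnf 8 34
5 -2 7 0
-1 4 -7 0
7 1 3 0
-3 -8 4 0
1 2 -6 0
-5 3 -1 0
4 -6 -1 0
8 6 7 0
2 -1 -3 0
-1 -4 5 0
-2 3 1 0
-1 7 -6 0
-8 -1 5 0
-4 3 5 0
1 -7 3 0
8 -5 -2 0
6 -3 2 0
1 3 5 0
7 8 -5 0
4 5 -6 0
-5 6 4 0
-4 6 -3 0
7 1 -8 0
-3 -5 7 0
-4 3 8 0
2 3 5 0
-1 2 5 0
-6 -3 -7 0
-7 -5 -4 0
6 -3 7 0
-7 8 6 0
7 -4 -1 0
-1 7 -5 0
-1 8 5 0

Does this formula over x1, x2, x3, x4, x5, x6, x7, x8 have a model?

Case x5 = True:
Case x3 = True:
The clause (x7) is unit, so x7 = True.
The clause (¬x6) is unit, so x6 = False.
The clause (x2) is unit, so x2 = True.
The clause (x8) is unit, so x8 = True.
The clause (x4) is unit, so x4 = True.
But (¬x4) is also a unit clause — contradiction.
That branch fails; take x3 = False instead.
The clause (¬x1) is unit, so x1 = False.
The clause (x7) is unit, so x7 = True.
But (¬x7) is also a unit clause — contradiction.
Either choice for x3 ends in contradiction.
That branch fails; take x5 = False instead.
Case x2 = False:
The clause (x3) is unit, so x3 = True.
The clause (¬x1) is unit, so x1 = False.
The clause (¬x6) is unit, so x6 = False.
But (x6) is also a unit clause — contradiction.
That branch fails; take x2 = True instead.
The clause (x7) is unit, so x7 = True.
Case x1 = False:
The clause (x3) is unit, so x3 = True.
The clause (¬x6) is unit, so x6 = False.
The clause (¬x4) is unit, so x4 = False.
The clause (¬x8) is unit, so x8 = False.
But (x8) is also a unit clause — contradiction.
That branch fails; take x1 = True instead.
The clause (x4) is unit, so x4 = True.
But (¬x4) is also a unit clause — contradiction.
Either choice for x1 ends in contradiction.
Either choice for x2 ends in contradiction.
Either choice for x5 ends in contradiction.
No assignment satisfies every clause.

No, unsatisfiable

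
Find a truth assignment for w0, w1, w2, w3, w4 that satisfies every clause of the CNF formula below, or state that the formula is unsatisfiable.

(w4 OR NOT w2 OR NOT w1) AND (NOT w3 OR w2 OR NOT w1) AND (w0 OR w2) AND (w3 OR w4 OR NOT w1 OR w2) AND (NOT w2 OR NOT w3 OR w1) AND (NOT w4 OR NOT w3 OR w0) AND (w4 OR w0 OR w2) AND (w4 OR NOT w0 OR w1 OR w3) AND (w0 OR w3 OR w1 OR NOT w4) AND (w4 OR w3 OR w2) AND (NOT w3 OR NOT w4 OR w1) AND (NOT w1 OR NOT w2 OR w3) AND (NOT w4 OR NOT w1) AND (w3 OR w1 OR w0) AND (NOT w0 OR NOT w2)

w0 ↦ true, w1 ↦ false, w2 ↦ false, w3 ↦ false, w4 ↦ true

Suppose w0 = true.
The clause (NOT w2) is unit, so w2 = false.
Suppose w3 = false.
The clause (w4) is unit, so w4 = true.
The clause (NOT w1) is unit, so w1 = false.
Every clause now holds.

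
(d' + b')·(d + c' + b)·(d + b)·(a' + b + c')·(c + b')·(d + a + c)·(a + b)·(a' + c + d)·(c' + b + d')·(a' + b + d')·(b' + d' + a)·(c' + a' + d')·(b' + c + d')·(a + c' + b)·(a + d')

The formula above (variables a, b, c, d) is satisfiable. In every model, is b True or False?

Suppose b = 0.
(d) alone gives d = 1.
(a) alone gives a = 1.
That conflicts with the unit clause (a').
So every satisfying assignment has b = True.

True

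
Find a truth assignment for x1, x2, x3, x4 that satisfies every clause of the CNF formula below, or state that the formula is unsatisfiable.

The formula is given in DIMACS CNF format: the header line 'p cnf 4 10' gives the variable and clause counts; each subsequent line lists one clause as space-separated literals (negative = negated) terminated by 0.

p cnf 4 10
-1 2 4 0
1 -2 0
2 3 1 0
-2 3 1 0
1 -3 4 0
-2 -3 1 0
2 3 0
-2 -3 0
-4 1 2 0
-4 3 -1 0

x1=True; x2=True; x3=False; x4=False

Branch on x1: set x1 = True.
Branch on x2: set x2 = True.
From the singleton clause (¬x3), x3 = False.
From the singleton clause (¬x4), x4 = False.
All clauses are satisfied.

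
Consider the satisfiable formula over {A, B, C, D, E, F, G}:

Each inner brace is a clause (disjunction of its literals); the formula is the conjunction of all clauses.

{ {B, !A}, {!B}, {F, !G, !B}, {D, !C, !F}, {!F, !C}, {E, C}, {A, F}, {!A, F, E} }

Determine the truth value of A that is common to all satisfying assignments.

False

Suppose A = true.
From the singleton clause (B), B = true.
That conflicts with the unit clause (!B).
So every satisfying assignment has A = False.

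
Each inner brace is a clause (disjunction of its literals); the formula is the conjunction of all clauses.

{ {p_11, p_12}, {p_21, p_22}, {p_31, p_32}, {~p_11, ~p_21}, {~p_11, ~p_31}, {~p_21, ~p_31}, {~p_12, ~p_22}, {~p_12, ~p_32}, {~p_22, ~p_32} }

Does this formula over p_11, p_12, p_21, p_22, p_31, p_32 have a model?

Try p_11 = 1.
(~p_21) alone gives p_21 = 0.
(p_22) alone gives p_22 = 1.
(~p_31) alone gives p_31 = 0.
(p_32) alone gives p_32 = 1.
Now (~p_32) is unsatisfied and unit — conflict.
Undo p_11 and try p_11 = 0.
(p_12) alone gives p_12 = 1.
(~p_22) alone gives p_22 = 0.
(p_21) alone gives p_21 = 1.
(~p_31) alone gives p_31 = 0.
(p_32) alone gives p_32 = 1.
Now (~p_32) is unsatisfied and unit — conflict.
Either choice for p_11 ends in contradiction.
No assignment satisfies every clause.

No, unsatisfiable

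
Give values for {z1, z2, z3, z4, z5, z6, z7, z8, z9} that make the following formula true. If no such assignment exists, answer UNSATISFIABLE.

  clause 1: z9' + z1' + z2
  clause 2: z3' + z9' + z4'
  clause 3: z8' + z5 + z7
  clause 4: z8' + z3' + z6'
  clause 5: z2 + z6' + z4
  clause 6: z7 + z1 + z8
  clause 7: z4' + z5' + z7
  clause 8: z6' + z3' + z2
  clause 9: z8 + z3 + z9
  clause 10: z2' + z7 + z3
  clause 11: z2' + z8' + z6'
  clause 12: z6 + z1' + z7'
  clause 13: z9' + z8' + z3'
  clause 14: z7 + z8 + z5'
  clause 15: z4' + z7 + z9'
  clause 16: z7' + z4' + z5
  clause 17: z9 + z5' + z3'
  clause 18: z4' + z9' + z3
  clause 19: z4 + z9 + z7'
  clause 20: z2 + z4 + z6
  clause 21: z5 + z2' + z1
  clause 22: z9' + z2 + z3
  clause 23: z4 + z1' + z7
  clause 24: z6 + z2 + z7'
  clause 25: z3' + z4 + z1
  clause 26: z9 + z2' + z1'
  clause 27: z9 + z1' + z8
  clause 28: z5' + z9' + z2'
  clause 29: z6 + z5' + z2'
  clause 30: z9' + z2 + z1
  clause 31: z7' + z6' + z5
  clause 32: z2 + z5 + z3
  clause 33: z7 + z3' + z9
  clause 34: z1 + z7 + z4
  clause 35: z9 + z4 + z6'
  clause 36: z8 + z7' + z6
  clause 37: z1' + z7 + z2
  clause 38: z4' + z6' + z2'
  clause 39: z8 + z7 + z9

z1 ↦ 0,  z2 ↦ 0,  z3 ↦ 0,  z4 ↦ 1,  z5 ↦ 1,  z6 ↦ 1,  z7 ↦ 1,  z8 ↦ 1,  z9 ↦ 0

Case z9 = 0:
Case z8 = 1:
Case z5 = 1:
The clause (z3') is unit, so z3 = 0.
Case z4 = 1:
The clause (z7) is unit, so z7 = 1.
Case z2 = 0:
The clause (z6) is unit, so z6 = 1.
Every clause is now satisfied; z1 is unconstrained.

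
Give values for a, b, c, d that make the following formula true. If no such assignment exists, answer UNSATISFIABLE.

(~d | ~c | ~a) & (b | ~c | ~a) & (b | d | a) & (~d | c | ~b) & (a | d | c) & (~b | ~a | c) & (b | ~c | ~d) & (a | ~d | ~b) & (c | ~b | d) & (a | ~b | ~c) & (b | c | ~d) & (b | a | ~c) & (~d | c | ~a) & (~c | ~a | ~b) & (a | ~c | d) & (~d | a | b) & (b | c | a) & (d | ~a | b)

Try d = 0.
Try b = 1.
The clause (c) is unit, so c = 1.
The clause (a) is unit, so a = 1.
That conflicts with the unit clause (~a).
So b must be the other value — set b = 0.
The clause (a) is unit, so a = 1.
That conflicts with the unit clause (~a).
Neither b = 1 nor b = 0 works.
So d must be the other value — set d = 1.
Try c = 0.
The clause (~b) is unit, so b = 0.
That conflicts with the unit clause (b).
So c must be the other value — set c = 1.
The clause (~a) is unit, so a = 0.
The clause (b) is unit, so b = 1.
That conflicts with the unit clause (~b).
Neither c = 1 nor c = 0 works.
Neither d = 1 nor d = 0 works.

UNSATISFIABLE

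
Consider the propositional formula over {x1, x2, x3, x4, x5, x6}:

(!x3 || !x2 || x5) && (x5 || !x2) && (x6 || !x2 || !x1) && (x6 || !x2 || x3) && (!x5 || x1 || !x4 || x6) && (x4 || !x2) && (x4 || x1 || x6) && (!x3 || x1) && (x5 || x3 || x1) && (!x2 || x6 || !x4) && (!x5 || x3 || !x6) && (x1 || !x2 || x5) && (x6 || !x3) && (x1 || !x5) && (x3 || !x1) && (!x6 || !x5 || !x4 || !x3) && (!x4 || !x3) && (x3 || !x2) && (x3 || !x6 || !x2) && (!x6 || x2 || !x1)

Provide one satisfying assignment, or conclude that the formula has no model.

Try x5 = true.
Unit clause (x1) forces x1 = true.
Unit clause (x3) forces x3 = true.
Unit clause (x6) forces x6 = true.
Unit clause (!x4) forces x4 = false.
Unit clause (!x2) forces x2 = false.
But (x2) is also a unit clause — contradiction.
Undo x5 and try x5 = false.
Unit clause (!x2) forces x2 = false.
Try x3 = false.
Unit clause (x1) forces x1 = true.
But (!x1) is also a unit clause — contradiction.
Undo x3 and try x3 = true.
Unit clause (x1) forces x1 = true.
Unit clause (x6) forces x6 = true.
But (!x6) is also a unit clause — contradiction.
Either choice for x3 ends in contradiction.
Either choice for x5 ends in contradiction.

UNSATISFIABLE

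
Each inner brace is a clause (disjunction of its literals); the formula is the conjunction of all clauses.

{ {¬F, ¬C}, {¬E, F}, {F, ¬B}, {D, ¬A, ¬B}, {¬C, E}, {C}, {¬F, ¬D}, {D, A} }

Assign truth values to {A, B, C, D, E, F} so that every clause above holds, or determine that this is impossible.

Unit clause (C) forces C = True.
Unit clause (¬F) forces F = False.
Unit clause (¬E) forces E = False.
Now (E) is unsatisfied and unit — conflict.

UNSATISFIABLE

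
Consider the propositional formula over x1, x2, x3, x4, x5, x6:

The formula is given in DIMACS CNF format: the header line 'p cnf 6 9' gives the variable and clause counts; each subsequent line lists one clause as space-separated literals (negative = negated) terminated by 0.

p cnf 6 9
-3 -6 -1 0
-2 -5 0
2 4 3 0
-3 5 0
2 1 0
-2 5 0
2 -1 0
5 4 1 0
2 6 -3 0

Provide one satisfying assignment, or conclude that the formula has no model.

Case x2 = False:
The clause (x1) is unit, so x1 = True.
Now (¬x1) is unsatisfied and unit — conflict.
So x2 must be the other value — set x2 = True.
The clause (¬x5) is unit, so x5 = False.
Now (x5) is unsatisfied and unit — conflict.
Neither x2 = True nor x2 = False works.

UNSATISFIABLE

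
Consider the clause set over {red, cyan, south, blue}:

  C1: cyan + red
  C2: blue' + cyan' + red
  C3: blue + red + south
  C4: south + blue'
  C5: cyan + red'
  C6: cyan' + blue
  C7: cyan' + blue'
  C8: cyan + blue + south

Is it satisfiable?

Suppose cyan = 1.
(blue) alone gives blue = 1.
But (blue') is also a unit clause — contradiction.
That branch fails; take cyan = 0 instead.
(red) alone gives red = 1.
But (red') is also a unit clause — contradiction.
Both values of cyan lead to a conflict.
No assignment satisfies every clause.

Unsatisfiable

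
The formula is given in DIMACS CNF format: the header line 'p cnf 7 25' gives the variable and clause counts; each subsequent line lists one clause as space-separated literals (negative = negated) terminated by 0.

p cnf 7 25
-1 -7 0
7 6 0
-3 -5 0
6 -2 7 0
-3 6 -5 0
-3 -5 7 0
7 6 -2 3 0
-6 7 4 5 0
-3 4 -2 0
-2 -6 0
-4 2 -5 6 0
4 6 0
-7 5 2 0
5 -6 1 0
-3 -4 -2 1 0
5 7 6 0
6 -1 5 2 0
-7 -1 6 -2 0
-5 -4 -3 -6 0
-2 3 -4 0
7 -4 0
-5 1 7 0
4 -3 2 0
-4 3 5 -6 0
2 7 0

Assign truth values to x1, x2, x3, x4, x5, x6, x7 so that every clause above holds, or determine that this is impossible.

Suppose x1 = False.
Suppose x7 = True.
Suppose x3 = False.
Suppose x2 = False.
The clause (x5) is unit, so x5 = True.
Suppose x4 = False.
The clause (x6) is unit, so x6 = True.
This assignment satisfies each clause.

x1=False; x2=False; x3=False; x4=False; x5=True; x6=True; x7=True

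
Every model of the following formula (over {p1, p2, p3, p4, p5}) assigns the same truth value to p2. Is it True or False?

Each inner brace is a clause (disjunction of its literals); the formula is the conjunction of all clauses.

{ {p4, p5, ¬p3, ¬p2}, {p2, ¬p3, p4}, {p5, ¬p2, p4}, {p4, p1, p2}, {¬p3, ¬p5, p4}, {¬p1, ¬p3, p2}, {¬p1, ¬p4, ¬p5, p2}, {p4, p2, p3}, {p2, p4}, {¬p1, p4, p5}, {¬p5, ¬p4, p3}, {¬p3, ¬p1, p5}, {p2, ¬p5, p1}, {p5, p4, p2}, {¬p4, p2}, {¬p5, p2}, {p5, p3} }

Suppose p2 = False.
From the singleton clause (p4), p4 = True.
Now (¬p4) is unsatisfied and unit — conflict.
So every satisfying assignment has p2 = True.

True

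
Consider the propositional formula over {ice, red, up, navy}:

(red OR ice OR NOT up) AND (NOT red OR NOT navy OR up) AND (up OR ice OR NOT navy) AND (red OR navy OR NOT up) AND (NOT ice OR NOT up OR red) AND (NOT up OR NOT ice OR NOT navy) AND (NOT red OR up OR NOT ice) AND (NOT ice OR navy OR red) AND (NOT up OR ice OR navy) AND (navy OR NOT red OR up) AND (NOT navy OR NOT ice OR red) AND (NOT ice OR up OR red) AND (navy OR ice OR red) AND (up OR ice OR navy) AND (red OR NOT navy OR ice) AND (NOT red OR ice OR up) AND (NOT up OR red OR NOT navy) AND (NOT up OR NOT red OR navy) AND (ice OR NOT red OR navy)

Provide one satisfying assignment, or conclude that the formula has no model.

ice ↦ false,  red ↦ true,  up ↦ true,  navy ↦ true

Case red = true:
Case navy = true:
Unit clause (up) forces up = true.
Unit clause (NOT ice) forces ice = false.
This assignment satisfies each clause.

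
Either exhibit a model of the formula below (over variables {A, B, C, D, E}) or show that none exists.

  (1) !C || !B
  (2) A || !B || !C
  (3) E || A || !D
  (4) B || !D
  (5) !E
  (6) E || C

The clause (!E) is unit, so E = false.
The clause (C) is unit, so C = true.
The clause (!B) is unit, so B = false.
The clause (!D) is unit, so D = false.
All clauses hold; A can take either value.

A ↦ true,  B ↦ false,  C ↦ true,  D ↦ false,  E ↦ false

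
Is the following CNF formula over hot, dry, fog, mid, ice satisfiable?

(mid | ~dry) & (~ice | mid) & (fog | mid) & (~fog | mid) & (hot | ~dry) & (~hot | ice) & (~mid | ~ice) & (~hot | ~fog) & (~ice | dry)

Branch on mid: set mid = 1.
Unit clause (~ice) forces ice = 0.
Unit clause (~hot) forces hot = 0.
Unit clause (~dry) forces dry = 0.
All clauses hold; fog can take either value.
A satisfying assignment: hot: 0,  dry: 0,  fog: 1,  mid: 1,  ice: 0.

Yes, satisfiable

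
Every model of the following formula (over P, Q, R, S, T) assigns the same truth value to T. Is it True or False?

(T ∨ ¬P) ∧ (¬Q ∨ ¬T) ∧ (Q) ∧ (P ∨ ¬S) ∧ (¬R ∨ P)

False

Suppose T = True.
(¬Q) alone gives Q = False.
That conflicts with the unit clause (Q).
So every satisfying assignment has T = False.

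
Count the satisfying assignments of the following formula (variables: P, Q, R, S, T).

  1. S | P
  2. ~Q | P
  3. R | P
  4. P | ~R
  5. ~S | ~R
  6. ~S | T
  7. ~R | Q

8

There are 2^5 = 32 truth assignments over (P, Q, R, S, T).
Split on P. With P = 1, the clauses containing P are satisfied and ~P drops from the rest; 8 of the 2^4 = 16 assignments to the other variables satisfy what remains.
With P = 0, by the same count on the reduced clause set, 0 assignments work.
Total: 8 + 0 = 8.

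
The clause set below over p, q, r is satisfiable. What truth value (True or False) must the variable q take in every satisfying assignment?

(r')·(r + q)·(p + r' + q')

True

Suppose q = 0.
(r') alone gives r = 0.
That conflicts with the unit clause (r).
So every satisfying assignment has q = True.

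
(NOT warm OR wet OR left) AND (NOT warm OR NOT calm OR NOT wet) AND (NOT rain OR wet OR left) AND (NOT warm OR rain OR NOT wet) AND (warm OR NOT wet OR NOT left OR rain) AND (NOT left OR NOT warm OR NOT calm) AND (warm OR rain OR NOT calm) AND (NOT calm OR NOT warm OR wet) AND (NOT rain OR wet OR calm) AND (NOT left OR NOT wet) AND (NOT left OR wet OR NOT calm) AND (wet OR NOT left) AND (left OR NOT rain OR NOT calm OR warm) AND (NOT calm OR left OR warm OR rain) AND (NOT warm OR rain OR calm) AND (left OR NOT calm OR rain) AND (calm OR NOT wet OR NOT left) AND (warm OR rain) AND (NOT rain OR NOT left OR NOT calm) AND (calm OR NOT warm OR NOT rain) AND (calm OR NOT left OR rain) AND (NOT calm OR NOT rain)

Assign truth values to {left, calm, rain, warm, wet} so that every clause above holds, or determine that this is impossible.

Try left = false.
Try warm = false.
From the singleton clause (rain), rain = true.
From the singleton clause (wet), wet = true.
From the singleton clause (NOT calm), calm = false.
All clauses are satisfied.

left ↦ false,  calm ↦ false,  rain ↦ true,  warm ↦ false,  wet ↦ true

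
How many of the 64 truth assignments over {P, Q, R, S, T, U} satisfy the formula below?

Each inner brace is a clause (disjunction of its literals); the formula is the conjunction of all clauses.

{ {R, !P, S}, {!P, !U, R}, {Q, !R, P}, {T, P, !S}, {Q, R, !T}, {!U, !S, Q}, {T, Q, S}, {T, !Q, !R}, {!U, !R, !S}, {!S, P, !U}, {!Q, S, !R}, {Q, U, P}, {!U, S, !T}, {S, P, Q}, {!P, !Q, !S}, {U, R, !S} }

7

There are 2^6 = 64 truth assignments over (P, Q, R, S, T, U).
Split on P. With P = true, the clauses containing P are satisfied and !P drops from the rest; 3 of the 2^5 = 32 assignments to the other variables satisfy what remains.
With P = false, by the same count on the reduced clause set, 4 assignments work.
(One model: P=F, Q=T, R=F, S=F, T=F, U=F.)
Total: 3 + 4 = 7.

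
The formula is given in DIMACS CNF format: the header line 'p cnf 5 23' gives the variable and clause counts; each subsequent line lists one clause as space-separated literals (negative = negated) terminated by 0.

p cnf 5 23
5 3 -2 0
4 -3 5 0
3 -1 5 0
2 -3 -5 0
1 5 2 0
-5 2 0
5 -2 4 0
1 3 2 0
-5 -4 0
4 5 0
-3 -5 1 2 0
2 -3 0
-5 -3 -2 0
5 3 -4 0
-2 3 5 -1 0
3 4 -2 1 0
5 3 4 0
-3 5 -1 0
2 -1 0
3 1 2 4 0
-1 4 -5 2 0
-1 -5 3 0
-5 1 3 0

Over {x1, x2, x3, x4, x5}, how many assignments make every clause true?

1

There are 2^5 = 32 truth assignments over (x1, x2, x3, x4, x5).
Split on x3. With x3 = True, the clauses containing x3 are satisfied and ¬x3 drops from the rest; 1 of the 2^4 = 16 assignments to the other variables satisfy what remains.
With x3 = False, by the same count on the reduced clause set, 0 assignments work.
Total: 1 + 0 = 1.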